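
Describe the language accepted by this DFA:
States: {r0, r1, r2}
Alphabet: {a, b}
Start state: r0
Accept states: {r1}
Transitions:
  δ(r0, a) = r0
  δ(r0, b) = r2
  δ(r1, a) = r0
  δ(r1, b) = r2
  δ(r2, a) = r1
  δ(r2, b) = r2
Testing a few strings:
  'a' → reject
  'ba' → accept
  'b' → reject
  'bbb' → reject
State roles: r0=no suffix match; r1=suffix is ba; r2=one trailing b
All strings over {a,b} ending with ba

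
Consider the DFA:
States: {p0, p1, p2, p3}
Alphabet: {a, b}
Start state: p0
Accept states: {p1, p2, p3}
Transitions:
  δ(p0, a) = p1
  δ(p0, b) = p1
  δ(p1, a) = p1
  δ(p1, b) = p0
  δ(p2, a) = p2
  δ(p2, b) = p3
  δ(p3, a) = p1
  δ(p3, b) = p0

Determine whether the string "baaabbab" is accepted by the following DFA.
Processing string "baaabbab":
  p0 --b--> p1
  p1 --a--> p1
  p1 --a--> p1
  p1 --a--> p1
  p1 --b--> p0
  p0 --b--> p1
  p1 --a--> p1
  p1 --b--> p0
Final state: p0
Accept states: {p1, p2, p3}
No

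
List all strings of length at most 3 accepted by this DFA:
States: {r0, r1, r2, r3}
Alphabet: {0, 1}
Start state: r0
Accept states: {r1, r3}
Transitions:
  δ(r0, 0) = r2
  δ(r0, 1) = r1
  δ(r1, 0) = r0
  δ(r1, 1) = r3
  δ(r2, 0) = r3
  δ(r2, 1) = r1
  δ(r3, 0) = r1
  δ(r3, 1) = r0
1, 00, 01, 11, 000, 011, 101, 110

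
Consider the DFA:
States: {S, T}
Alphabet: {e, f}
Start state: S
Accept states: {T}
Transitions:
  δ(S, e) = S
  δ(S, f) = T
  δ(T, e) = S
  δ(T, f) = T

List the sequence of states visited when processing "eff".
read 'e': S → S
  read 'f': S → T
  read 'f': T → T
S -> S -> T -> T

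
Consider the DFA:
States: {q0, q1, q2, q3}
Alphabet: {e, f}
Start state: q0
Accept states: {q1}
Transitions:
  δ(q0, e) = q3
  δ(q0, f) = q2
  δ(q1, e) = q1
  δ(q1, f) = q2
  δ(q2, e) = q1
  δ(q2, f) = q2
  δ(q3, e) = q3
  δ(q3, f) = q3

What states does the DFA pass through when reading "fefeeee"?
read 'f': q0 → q2
  read 'e': q2 → q1
  read 'f': q1 → q2
  read 'e': q2 → q1
  read 'e': q1 → q1
  read 'e': q1 → q1
  read 'e': q1 → q1
q0 -> q2 -> q1 -> q2 -> q1 -> q1 -> q1 -> q1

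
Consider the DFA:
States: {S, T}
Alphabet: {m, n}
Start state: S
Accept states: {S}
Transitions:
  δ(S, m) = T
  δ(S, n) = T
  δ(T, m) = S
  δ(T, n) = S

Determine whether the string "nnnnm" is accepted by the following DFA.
Processing string "nnnnm":
  S --n--> T
  T --n--> S
  S --n--> T
  T --n--> S
  S --m--> T
Final state: T
Accept states: {S}
No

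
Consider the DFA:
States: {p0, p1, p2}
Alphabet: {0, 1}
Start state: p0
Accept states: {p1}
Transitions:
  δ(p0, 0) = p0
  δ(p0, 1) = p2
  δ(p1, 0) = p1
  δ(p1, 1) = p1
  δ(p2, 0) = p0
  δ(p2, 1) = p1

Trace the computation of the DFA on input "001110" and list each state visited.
read '0': p0 → p0
  read '0': p0 → p0
  read '1': p0 → p2
  read '1': p2 → p1
  read '1': p1 → p1
  read '0': p1 → p1
p0 -> p0 -> p0 -> p2 -> p1 -> p1 -> p1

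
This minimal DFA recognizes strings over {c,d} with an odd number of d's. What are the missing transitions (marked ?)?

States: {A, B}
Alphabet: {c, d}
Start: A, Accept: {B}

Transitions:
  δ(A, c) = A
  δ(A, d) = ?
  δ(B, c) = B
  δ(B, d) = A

From the language and accept set, identify what each state tracks — A: even number of d's so far; B: odd number of d's so far.
Each missing δ(q, a) is the state matching the new tracked value after reading a.
δ(A, d) = B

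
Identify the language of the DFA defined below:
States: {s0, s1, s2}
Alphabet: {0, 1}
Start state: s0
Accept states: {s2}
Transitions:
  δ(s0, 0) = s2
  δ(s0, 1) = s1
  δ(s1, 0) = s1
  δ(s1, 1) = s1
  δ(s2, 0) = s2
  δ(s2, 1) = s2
Testing a few strings:
  '11' → reject
  '010' → accept
  '000' → accept
  '001' → accept
State roles: s0=no input read; s1=started with 1 (dead); s2=started with 0
All binary strings starting with 0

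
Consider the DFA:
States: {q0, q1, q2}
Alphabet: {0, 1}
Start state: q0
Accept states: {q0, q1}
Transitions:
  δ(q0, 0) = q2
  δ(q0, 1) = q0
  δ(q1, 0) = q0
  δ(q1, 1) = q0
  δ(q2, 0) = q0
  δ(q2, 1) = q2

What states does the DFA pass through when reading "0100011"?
read '0': q0 → q2
  read '1': q2 → q2
  read '0': q2 → q0
  read '0': q0 → q2
  read '0': q2 → q0
  read '1': q0 → q0
  read '1': q0 → q0
q0 -> q2 -> q2 -> q0 -> q2 -> q0 -> q0 -> q0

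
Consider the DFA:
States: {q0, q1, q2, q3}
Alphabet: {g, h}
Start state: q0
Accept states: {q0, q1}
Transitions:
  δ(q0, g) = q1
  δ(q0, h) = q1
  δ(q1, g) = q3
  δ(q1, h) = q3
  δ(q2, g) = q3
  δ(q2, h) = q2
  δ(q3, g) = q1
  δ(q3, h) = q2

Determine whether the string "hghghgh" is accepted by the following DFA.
Processing string "hghghgh":
  q0 --h--> q1
  q1 --g--> q3
  q3 --h--> q2
  q2 --g--> q3
  q3 --h--> q2
  q2 --g--> q3
  q3 --h--> q2
Final state: q2
Accept states: {q0, q1}
No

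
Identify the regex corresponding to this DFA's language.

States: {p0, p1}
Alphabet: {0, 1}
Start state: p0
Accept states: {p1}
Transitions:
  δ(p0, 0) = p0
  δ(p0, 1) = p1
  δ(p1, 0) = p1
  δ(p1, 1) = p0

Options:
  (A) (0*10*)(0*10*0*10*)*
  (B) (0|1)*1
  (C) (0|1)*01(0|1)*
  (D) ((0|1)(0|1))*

Check each option against the DFA on short strings; one disagreement eliminates an option:
  (A) (0*10*)(0*10*0*10*)*: agrees with the DFA on every string of length ≤ 6
  (B) (0|1)*1: on '10' the DFA goes p0 → p1 → p1 and accepts (p1 ∈ Accept), but the regex does not match it → eliminate
  (C) (0|1)*01(0|1)*: on '1' the DFA goes p0 → p1 and accepts (p1 ∈ Accept), but the regex does not match it → eliminate
  (D) ((0|1)(0|1))*: on ε the DFA stays in p0 and rejects (p0 ∉ Accept), but the regex matches it → eliminate
Only (A) is consistent with the DFA.
(A) (0*10*)(0*10*0*10*)*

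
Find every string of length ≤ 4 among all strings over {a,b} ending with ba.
ba, aba, bba, aaba, abba, baba, bbba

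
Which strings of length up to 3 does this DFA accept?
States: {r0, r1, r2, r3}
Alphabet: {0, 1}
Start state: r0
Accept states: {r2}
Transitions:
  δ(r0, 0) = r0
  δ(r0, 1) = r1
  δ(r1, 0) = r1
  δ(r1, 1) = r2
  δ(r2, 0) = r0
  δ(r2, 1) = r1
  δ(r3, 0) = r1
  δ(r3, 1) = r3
11, 011, 101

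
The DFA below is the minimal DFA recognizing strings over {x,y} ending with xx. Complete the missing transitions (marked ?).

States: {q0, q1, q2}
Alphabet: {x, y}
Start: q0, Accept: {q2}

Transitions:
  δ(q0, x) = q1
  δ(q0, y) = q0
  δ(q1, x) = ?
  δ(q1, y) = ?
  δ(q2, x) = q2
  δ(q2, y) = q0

From the language and accept set, identify what each state tracks — q0: last symbol not x; q1: one trailing x; q2: two trailing x's.
Each missing δ(q, a) is the state matching the new tracked value after reading a.
δ(q1, x) = q2; δ(q1, y) = q0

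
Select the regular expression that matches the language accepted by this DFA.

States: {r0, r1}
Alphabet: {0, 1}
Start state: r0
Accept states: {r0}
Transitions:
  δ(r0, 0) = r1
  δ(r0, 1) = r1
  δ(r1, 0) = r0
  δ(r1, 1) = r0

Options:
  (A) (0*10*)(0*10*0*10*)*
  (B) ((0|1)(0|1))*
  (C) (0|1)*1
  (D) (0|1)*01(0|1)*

Check each option against the DFA on short strings; one disagreement eliminates an option:
  (A) (0*10*)(0*10*0*10*)*: on ε the DFA stays in r0 and accepts (r0 ∈ Accept), but the regex does not match it → eliminate
  (B) ((0|1)(0|1))*: agrees with the DFA on every string of length ≤ 6
  (C) (0|1)*1: on ε the DFA stays in r0 and accepts (r0 ∈ Accept), but the regex does not match it → eliminate
  (D) (0|1)*01(0|1)*: on ε the DFA stays in r0 and accepts (r0 ∈ Accept), but the regex does not match it → eliminate
Only (B) is consistent with the DFA.
(B) ((0|1)(0|1))*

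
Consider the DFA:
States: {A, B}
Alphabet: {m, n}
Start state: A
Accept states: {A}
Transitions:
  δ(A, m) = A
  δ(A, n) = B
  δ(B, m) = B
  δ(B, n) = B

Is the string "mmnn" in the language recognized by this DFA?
Processing string "mmnn":
  A --m--> A
  A --m--> A
  A --n--> B
  B --n--> B
Final state: B
Accept states: {A}
No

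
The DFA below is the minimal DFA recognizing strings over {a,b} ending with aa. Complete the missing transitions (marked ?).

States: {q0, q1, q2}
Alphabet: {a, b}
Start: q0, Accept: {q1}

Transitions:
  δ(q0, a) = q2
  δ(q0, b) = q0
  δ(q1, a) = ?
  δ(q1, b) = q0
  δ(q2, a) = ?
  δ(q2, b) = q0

From the language and accept set, identify what each state tracks — q0: last symbol not a; q1: two trailing a's; q2: one trailing a.
Each missing δ(q, a) is the state matching the new tracked value after reading a.
δ(q1, a) = q1; δ(q2, a) = q1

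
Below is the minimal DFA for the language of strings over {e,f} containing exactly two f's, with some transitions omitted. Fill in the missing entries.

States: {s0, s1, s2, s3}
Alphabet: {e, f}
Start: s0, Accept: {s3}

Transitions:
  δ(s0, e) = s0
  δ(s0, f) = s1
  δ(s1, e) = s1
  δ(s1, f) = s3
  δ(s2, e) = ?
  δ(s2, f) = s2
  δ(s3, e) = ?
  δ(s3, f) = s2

From the language and accept set, identify what each state tracks — s0: zero f's; s1: one f; s2: ≥ three f's (dead); s3: two f's.
Each missing δ(q, a) is the state matching the new tracked value after reading a.
δ(s2, e) = s2; δ(s3, e) = s3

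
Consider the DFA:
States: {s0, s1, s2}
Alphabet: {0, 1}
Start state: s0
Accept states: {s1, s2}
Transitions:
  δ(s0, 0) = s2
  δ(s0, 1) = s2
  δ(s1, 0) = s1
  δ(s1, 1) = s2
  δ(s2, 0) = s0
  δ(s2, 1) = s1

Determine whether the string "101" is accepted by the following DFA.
Processing string "101":
  s0 --1--> s2
  s2 --0--> s0
  s0 --1--> s2
Final state: s2
Accept states: {s1, s2}
Yes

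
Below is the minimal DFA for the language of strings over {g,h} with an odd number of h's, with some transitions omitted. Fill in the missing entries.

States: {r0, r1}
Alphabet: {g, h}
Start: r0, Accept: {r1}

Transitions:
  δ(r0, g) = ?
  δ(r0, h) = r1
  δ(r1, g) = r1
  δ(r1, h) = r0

From the language and accept set, identify what each state tracks — r0: even number of h's so far; r1: odd number of h's so far.
Each missing δ(q, a) is the state matching the new tracked value after reading a.
δ(r0, g) = r0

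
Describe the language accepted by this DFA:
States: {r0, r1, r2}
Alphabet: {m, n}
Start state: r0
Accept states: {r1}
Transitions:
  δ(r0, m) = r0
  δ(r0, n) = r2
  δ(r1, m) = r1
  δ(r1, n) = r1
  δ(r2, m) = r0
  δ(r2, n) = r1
Testing a few strings:
  'nmm' → reject
  'nn' → accept
  'nnnm' → accept
  'n' → reject
State roles: r0=no progress toward nn; r1=substring nn seen; r2=one trailing n
All strings over {m,n} containing the substring nn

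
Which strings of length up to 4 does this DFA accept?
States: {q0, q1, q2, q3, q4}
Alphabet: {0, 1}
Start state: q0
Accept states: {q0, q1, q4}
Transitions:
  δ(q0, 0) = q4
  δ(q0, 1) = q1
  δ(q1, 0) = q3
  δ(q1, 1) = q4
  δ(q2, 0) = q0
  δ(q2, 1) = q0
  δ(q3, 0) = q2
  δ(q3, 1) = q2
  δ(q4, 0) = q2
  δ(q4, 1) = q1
ε, 0, 1, 01, 11, 000, 001, 011, 111, 0000, 0001, 0010, 0011, 0111, 1000, 1001, 1010, 1011, 1100, 1101, 1111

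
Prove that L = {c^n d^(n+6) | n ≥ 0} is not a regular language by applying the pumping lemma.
Assume L is regular with pumping length p. Idea: pumping the c-block breaks the fixed offset of 6.
Choose s = c^p d^(p+6) ∈ L. By the pumping lemma, s = xyz with |xy| ≤ p, |y| > 0, so y = c^k with k ≥ 1. Then xy²z = c^(p+k) d^(p+6). For this to be in L we would need p+6 = (p+k)+6, i.e. k = 0, contradicting k ≥ 1. So xy²z ∉ L.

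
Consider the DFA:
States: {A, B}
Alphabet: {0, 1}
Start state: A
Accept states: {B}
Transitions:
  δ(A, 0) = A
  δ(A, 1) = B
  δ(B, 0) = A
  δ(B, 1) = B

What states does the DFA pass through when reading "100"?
read '1': A → B
  read '0': B → A
  read '0': A → A
A -> B -> A -> A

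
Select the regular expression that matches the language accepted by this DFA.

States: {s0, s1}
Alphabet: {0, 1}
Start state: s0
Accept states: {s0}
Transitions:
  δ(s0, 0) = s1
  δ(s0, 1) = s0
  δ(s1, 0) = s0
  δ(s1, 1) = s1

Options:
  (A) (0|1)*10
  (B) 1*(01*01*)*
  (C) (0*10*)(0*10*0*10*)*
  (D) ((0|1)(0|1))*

Check each option against the DFA on short strings; one disagreement eliminates an option:
  (A) (0|1)*10: on ε the DFA stays in s0 and accepts (s0 ∈ Accept), but the regex does not match it → eliminate
  (B) 1*(01*01*)*: agrees with the DFA on every string of length ≤ 6
  (C) (0*10*)(0*10*0*10*)*: on ε the DFA stays in s0 and accepts (s0 ∈ Accept), but the regex does not match it → eliminate
  (D) ((0|1)(0|1))*: on '1' the DFA goes s0 → s0 and accepts (s0 ∈ Accept), but the regex does not match it → eliminate
Only (B) is consistent with the DFA.
(B) 1*(01*01*)*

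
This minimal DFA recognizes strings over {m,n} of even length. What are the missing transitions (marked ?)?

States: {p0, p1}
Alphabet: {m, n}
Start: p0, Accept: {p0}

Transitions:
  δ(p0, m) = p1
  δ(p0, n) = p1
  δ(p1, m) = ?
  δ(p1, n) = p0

From the language and accept set, identify what each state tracks — p0: even length so far; p1: odd length so far.
Each missing δ(q, a) is the state matching the new tracked value after reading a.
δ(p1, m) = p0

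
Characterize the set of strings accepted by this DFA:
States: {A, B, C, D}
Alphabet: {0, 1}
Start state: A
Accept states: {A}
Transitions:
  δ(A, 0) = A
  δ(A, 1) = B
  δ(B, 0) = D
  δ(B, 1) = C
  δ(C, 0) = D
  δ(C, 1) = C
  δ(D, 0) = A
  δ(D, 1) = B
Testing a few strings:
  '0' → accept
  '1' → reject
  '0011' → reject
  '1011' → reject
State roles: A=value ≡ 0 (mod 4); B=value ≡ 1 (mod 4); C=value ≡ 3 (mod 4); D=value ≡ 2 (mod 4)
All binary strings representing a multiple of 4 (read in base 2; leading zeros allowed and ε counts as 0)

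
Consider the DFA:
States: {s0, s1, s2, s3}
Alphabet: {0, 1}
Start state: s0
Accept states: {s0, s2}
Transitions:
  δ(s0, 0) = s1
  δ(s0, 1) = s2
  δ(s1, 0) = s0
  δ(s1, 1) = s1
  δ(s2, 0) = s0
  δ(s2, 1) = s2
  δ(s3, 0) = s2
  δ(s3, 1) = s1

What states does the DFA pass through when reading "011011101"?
read '0': s0 → s1
  read '1': s1 → s1
  read '1': s1 → s1
  read '0': s1 → s0
  read '1': s0 → s2
  read '1': s2 → s2
  read '1': s2 → s2
  read '0': s2 → s0
  read '1': s0 → s2
s0 -> s1 -> s1 -> s1 -> s0 -> s2 -> s2 -> s2 -> s0 -> s2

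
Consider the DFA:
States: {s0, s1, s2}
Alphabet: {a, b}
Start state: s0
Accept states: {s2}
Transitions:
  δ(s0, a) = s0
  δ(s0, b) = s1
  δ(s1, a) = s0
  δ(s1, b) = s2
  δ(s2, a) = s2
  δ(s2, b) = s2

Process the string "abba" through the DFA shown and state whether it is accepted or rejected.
Processing string "abba":
  s0 --a--> s0
  s0 --b--> s1
  s1 --b--> s2
  s2 --a--> s2
Final state: s2
Accept states: {s2}
Yes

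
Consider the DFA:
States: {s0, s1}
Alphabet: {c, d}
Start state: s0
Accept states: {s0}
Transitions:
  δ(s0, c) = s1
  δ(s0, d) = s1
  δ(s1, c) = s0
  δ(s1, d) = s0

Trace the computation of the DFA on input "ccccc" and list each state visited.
read 'c': s0 → s1
  read 'c': s1 → s0
  read 'c': s0 → s1
  read 'c': s1 → s0
  read 'c': s0 → s1
s0 -> s1 -> s0 -> s1 -> s0 -> s1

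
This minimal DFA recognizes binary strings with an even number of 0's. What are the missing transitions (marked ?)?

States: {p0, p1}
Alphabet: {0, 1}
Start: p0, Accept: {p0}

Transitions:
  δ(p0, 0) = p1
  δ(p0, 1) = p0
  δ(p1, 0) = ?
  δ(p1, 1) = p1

From the language and accept set, identify what each state tracks — p0: even number of 0's so far; p1: odd number of 0's so far.
Each missing δ(q, a) is the state matching the new tracked value after reading a.
δ(p1, 0) = p0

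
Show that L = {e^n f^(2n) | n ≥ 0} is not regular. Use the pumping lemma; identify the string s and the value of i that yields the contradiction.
Assume L is regular with pumping length p. Idea: pumping the e-block breaks the 1:2 ratio.
Choose s = e^p f^(2p) (length 3p ≥ p). By the pumping lemma, s = xyz with |xy| ≤ p, |y| > 0, so y = e^k with k ≥ 1. Then xy²z = e^(p+k) f^(2p). For this to be in L we would need 2p = 2(p+k), i.e. 2k = 0, contradicting k ≥ 1. So xy²z ∉ L.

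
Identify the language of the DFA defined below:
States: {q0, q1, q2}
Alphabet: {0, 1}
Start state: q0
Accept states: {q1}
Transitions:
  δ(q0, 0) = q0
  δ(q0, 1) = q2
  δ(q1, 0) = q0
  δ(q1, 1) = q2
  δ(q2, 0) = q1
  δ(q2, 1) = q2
Testing a few strings:
  '11' → reject
  '00' → reject
  '1011' → reject
  '0' → reject
State roles: q0=no suffix match; q1=suffix is 10; q2=one trailing 1
All binary strings ending with 10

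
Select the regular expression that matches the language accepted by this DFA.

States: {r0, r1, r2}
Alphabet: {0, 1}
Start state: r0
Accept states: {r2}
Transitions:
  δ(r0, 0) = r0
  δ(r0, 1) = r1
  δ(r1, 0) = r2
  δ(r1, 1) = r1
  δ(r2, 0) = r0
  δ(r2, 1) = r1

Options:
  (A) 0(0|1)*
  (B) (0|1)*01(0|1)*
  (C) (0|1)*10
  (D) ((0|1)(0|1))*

Check each option against the DFA on short strings; one disagreement eliminates an option:
  (A) 0(0|1)*: on '0' the DFA goes r0 → r0 and rejects (r0 ∉ Accept), but the regex matches it → eliminate
  (B) (0|1)*01(0|1)*: on '01' the DFA goes r0 → r0 → r1 and rejects (r1 ∉ Accept), but the regex matches it → eliminate
  (C) (0|1)*10: agrees with the DFA on every string of length ≤ 6
  (D) ((0|1)(0|1))*: on ε the DFA stays in r0 and rejects (r0 ∉ Accept), but the regex matches it → eliminate
Only (C) is consistent with the DFA.
(C) (0|1)*10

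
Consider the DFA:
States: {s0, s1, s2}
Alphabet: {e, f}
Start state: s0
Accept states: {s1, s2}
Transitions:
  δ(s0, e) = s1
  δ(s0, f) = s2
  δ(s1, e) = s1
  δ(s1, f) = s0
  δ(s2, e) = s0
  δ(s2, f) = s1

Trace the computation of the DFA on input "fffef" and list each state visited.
read 'f': s0 → s2
  read 'f': s2 → s1
  read 'f': s1 → s0
  read 'e': s0 → s1
  read 'f': s1 → s0
s0 -> s2 -> s1 -> s0 -> s1 -> s0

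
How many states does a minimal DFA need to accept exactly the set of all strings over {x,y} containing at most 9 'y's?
By Myhill–Nerode, count the distinguishable equivalence classes: 11 classes — having seen 0, 1, …, 9, or >9 copies of 'y'; counts 0 through 9 are accepting and >9 is dead.
11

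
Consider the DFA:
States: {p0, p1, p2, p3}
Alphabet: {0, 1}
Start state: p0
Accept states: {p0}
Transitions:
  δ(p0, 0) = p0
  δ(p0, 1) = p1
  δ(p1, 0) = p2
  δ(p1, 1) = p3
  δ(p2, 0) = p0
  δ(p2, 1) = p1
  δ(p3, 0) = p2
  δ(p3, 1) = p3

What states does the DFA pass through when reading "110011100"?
read '1': p0 → p1
  read '1': p1 → p3
  read '0': p3 → p2
  read '0': p2 → p0
  read '1': p0 → p1
  read '1': p1 → p3
  read '1': p3 → p3
  read '0': p3 → p2
  read '0': p2 → p0
p0 -> p1 -> p3 -> p2 -> p0 -> p1 -> p3 -> p3 -> p2 -> p0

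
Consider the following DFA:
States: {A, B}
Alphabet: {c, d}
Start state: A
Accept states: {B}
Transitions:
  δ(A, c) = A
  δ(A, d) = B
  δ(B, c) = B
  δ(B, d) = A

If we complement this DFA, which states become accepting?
Complement accept states = All states \ Original accept states
= {A, B} \ {B}
{A}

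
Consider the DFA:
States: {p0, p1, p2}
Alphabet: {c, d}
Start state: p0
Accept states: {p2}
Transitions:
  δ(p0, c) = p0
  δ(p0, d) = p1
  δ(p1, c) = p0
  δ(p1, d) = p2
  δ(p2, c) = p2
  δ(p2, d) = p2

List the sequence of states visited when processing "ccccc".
read 'c': p0 → p0
  read 'c': p0 → p0
  read 'c': p0 → p0
  read 'c': p0 → p0
  read 'c': p0 → p0
p0 -> p0 -> p0 -> p0 -> p0 -> p0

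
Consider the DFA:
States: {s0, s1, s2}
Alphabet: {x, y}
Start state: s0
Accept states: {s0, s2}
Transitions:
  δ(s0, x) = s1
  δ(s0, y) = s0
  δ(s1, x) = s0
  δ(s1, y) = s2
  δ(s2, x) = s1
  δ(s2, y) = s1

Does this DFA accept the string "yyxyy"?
Processing string "yyxyy":
  s0 --y--> s0
  s0 --y--> s0
  s0 --x--> s1
  s1 --y--> s2
  s2 --y--> s1
Final state: s1
Accept states: {s0, s2}
No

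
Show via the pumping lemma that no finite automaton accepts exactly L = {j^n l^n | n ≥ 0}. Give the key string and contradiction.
Assume L is regular with pumping length p. Idea: pumping the j-block changes the count balance.
Choose s = j^p l^p (length 2p ≥ p). By the pumping lemma, s = xyz with |xy| ≤ p, |y| > 0. So y = j^k for some k > 0 (since xy is entirely within the j's). Pumping gives xy²z = j^(p+k) l^p, which is not in L since p+k ≠ p.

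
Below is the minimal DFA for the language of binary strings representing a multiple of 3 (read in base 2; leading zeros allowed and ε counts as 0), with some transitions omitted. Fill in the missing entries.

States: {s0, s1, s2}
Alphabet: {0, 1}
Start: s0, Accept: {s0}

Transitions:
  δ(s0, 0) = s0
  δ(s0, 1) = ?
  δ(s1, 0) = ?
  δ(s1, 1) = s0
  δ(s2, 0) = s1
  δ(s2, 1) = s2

From the language and accept set, identify what each state tracks — s0: value ≡ 0 (mod 3); s1: value ≡ 1 (mod 3); s2: value ≡ 2 (mod 3).
Each missing δ(q, a) is the state matching the new tracked value after reading a.
δ(s0, 1) = s1; δ(s1, 0) = s2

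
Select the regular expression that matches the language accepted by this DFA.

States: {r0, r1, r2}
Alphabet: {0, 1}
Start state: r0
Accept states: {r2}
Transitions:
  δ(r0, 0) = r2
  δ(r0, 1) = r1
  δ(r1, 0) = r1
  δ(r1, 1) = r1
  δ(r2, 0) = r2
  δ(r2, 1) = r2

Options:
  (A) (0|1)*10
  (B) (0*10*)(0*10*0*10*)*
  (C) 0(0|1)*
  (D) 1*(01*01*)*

Check each option against the DFA on short strings; one disagreement eliminates an option:
  (A) (0|1)*10: on '0' the DFA goes r0 → r2 and accepts (r2 ∈ Accept), but the regex does not match it → eliminate
  (B) (0*10*)(0*10*0*10*)*: on '0' the DFA goes r0 → r2 and accepts (r2 ∈ Accept), but the regex does not match it → eliminate
  (C) 0(0|1)*: agrees with the DFA on every string of length ≤ 6
  (D) 1*(01*01*)*: on ε the DFA stays in r0 and rejects (r0 ∉ Accept), but the regex matches it → eliminate
Only (C) is consistent with the DFA.
(C) 0(0|1)*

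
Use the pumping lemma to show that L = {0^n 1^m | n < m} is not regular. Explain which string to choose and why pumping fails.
Assume L is regular with pumping length p. Idea: pumping up the 0-block makes the 0-count reach the 1-count.
Choose s = 0^p 1^(p+1) ∈ L. By the pumping lemma, s = xyz with |xy| ≤ p, |y| > 0, so y = 0^k with k ≥ 1. Then xy²z = 0^(p+k) 1^(p+1). Since p+k ≥ p+1, the number of 0's is no longer strictly less than the number of 1's, so xy²z ∉ L.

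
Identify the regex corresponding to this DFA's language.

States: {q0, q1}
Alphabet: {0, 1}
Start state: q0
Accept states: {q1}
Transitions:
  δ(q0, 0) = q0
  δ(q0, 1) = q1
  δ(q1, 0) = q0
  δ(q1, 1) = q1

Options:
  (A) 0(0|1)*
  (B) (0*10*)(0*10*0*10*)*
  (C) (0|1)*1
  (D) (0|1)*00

Check each option against the DFA on short strings; one disagreement eliminates an option:
  (A) 0(0|1)*: on '0' the DFA goes q0 → q0 and rejects (q0 ∉ Accept), but the regex matches it → eliminate
  (B) (0*10*)(0*10*0*10*)*: on '10' the DFA goes q0 → q1 → q0 and rejects (q0 ∉ Accept), but the regex matches it → eliminate
  (C) (0|1)*1: agrees with the DFA on every string of length ≤ 6
  (D) (0|1)*00: on '1' the DFA goes q0 → q1 and accepts (q1 ∈ Accept), but the regex does not match it → eliminate
Only (C) is consistent with the DFA.
(C) (0|1)*1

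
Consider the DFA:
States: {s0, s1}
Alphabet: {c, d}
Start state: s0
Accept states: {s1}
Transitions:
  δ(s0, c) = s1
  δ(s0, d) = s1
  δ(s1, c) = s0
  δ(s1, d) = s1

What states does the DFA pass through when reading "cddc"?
read 'c': s0 → s1
  read 'd': s1 → s1
  read 'd': s1 → s1
  read 'c': s1 → s0
s0 -> s1 -> s1 -> s1 -> s0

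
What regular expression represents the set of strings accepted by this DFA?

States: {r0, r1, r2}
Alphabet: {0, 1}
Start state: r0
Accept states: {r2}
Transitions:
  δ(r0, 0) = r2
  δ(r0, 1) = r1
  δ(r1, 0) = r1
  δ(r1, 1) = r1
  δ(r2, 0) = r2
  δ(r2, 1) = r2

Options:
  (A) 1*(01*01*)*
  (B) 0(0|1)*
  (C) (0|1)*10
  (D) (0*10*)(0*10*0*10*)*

Check each option against the DFA on short strings; one disagreement eliminates an option:
  (A) 1*(01*01*)*: on ε the DFA stays in r0 and rejects (r0 ∉ Accept), but the regex matches it → eliminate
  (B) 0(0|1)*: agrees with the DFA on every string of length ≤ 6
  (C) (0|1)*10: on '0' the DFA goes r0 → r2 and accepts (r2 ∈ Accept), but the regex does not match it → eliminate
  (D) (0*10*)(0*10*0*10*)*: on '0' the DFA goes r0 → r2 and accepts (r2 ∈ Accept), but the regex does not match it → eliminate
Only (B) is consistent with the DFA.
(B) 0(0|1)*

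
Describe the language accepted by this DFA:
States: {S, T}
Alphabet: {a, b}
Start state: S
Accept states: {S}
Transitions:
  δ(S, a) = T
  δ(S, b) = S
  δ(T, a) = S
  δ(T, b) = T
Testing a few strings:
  'bbb' → accept
  'aba' → accept
  'a' → reject
  'bb' → accept
State roles: S=even number of a's so far; T=odd number of a's so far
All strings over {a,b} with an even number of a's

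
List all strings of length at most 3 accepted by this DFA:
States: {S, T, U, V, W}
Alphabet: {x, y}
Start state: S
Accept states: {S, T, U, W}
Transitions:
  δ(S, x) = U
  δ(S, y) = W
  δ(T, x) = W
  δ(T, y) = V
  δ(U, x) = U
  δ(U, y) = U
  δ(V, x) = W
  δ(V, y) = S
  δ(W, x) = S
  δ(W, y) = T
ε, x, y, xx, xy, yx, yy, xxx, xxy, xyx, xyy, yxx, yxy, yyx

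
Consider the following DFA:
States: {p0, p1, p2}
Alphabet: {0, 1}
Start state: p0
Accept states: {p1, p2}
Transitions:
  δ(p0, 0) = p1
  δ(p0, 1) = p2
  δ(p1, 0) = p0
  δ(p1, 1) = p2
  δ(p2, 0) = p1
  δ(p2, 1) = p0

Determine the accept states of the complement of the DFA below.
Complement accept states = All states \ Original accept states
= {p0, p1, p2} \ {p1, p2}
{p0}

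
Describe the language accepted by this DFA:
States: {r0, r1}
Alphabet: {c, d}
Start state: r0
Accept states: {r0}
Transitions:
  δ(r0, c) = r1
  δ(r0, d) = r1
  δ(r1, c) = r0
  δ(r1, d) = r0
Testing a few strings:
  'c' → reject
  'dc' → accept
  'dcd' → reject
  'cd' → accept
State roles: r0=even length so far; r1=odd length so far
All strings over {c,d} of even length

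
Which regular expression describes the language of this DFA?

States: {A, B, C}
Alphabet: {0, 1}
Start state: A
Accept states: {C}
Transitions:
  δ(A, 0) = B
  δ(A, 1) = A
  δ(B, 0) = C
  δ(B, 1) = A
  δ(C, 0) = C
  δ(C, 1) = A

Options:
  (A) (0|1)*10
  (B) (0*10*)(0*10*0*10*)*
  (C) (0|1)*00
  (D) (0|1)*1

Check each option against the DFA on short strings; one disagreement eliminates an option:
  (A) (0|1)*10: on '00' the DFA goes A → B → C and accepts (C ∈ Accept), but the regex does not match it → eliminate
  (B) (0*10*)(0*10*0*10*)*: on '1' the DFA goes A → A and rejects (A ∉ Accept), but the regex matches it → eliminate
  (C) (0|1)*00: agrees with the DFA on every string of length ≤ 6
  (D) (0|1)*1: on '1' the DFA goes A → A and rejects (A ∉ Accept), but the regex matches it → eliminate
Only (C) is consistent with the DFA.
(C) (0|1)*00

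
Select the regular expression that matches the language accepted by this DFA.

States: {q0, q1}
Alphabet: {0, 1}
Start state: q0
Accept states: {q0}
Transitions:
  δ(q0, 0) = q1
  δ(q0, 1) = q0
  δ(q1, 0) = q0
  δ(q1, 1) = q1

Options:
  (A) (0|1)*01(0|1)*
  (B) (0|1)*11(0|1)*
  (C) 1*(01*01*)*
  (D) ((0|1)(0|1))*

Check each option against the DFA on short strings; one disagreement eliminates an option:
  (A) (0|1)*01(0|1)*: on ε the DFA stays in q0 and accepts (q0 ∈ Accept), but the regex does not match it → eliminate
  (B) (0|1)*11(0|1)*: on ε the DFA stays in q0 and accepts (q0 ∈ Accept), but the regex does not match it → eliminate
  (C) 1*(01*01*)*: agrees with the DFA on every string of length ≤ 6
  (D) ((0|1)(0|1))*: on '1' the DFA goes q0 → q0 and accepts (q0 ∈ Accept), but the regex does not match it → eliminate
Only (C) is consistent with the DFA.
(C) 1*(01*01*)*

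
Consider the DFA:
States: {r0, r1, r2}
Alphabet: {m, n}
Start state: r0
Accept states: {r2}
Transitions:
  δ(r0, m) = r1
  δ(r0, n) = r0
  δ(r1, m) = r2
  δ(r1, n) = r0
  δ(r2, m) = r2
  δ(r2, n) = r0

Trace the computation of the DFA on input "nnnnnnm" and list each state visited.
read 'n': r0 → r0
  read 'n': r0 → r0
  read 'n': r0 → r0
  read 'n': r0 → r0
  read 'n': r0 → r0
  read 'n': r0 → r0
  read 'm': r0 → r1
r0 -> r0 -> r0 -> r0 -> r0 -> r0 -> r0 -> r1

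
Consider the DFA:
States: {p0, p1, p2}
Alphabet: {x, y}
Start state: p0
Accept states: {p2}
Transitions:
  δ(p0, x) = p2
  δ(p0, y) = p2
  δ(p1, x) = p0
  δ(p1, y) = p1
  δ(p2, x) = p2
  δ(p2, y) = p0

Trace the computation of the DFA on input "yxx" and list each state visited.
read 'y': p0 → p2
  read 'x': p2 → p2
  read 'x': p2 → p2
p0 -> p2 -> p2 -> p2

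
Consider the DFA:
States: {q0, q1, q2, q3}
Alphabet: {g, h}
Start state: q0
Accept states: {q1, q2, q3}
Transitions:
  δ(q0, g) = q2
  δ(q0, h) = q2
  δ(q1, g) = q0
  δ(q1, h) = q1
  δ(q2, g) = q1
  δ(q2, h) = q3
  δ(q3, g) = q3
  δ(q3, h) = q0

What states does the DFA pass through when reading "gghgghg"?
read 'g': q0 → q2
  read 'g': q2 → q1
  read 'h': q1 → q1
  read 'g': q1 → q0
  read 'g': q0 → q2
  read 'h': q2 → q3
  read 'g': q3 → q3
q0 -> q2 -> q1 -> q1 -> q0 -> q2 -> q3 -> q3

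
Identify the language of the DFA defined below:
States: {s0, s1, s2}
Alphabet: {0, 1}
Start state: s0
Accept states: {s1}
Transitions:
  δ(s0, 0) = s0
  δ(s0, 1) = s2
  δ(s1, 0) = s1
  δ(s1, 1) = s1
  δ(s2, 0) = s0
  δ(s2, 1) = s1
Testing a few strings:
  '00' → reject
  '0' → reject
  '0110' → accept
  '1' → reject
State roles: s0=no progress toward 11; s1=substring 11 seen; s2=one trailing 1
All binary strings containing the substring 11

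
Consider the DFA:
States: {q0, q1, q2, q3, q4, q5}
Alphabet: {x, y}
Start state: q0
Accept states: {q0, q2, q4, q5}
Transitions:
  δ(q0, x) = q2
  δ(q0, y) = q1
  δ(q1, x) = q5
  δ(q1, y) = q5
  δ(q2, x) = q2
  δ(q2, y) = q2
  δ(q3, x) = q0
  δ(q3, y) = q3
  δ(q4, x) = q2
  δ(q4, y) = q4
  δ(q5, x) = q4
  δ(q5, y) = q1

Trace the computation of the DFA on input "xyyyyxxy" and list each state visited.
read 'x': q0 → q2
  read 'y': q2 → q2
  read 'y': q2 → q2
  read 'y': q2 → q2
  read 'y': q2 → q2
  read 'x': q2 → q2
  read 'x': q2 → q2
  read 'y': q2 → q2
q0 -> q2 -> q2 -> q2 -> q2 -> q2 -> q2 -> q2 -> q2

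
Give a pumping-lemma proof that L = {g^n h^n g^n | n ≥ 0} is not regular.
Assume L is regular with pumping length p. Idea: pumping the first g-block unbalances it against the other two.
Choose s = g^p h^p g^p ∈ L (|s| = 3p ≥ p). By the pumping lemma, s = xyz with |xy| ≤ p, |y| > 0, so y = g^k with k ≥ 1, inside the first g-block. Then xy²z = g^(p+k) h^p g^p. The first block has length p+k ≠ p, so the three block lengths are no longer equal and xy²z ∉ L.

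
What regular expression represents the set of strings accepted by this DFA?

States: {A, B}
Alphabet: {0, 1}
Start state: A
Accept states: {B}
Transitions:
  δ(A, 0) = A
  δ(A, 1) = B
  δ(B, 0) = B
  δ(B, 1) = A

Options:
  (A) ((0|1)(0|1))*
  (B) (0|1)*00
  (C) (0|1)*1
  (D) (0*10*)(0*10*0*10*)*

Check each option against the DFA on short strings; one disagreement eliminates an option:
  (A) ((0|1)(0|1))*: on ε the DFA stays in A and rejects (A ∉ Accept), but the regex matches it → eliminate
  (B) (0|1)*00: on '1' the DFA goes A → B and accepts (B ∈ Accept), but the regex does not match it → eliminate
  (C) (0|1)*1: on '10' the DFA goes A → B → B and accepts (B ∈ Accept), but the regex does not match it → eliminate
  (D) (0*10*)(0*10*0*10*)*: agrees with the DFA on every string of length ≤ 6
Only (D) is consistent with the DFA.
(D) (0*10*)(0*10*0*10*)*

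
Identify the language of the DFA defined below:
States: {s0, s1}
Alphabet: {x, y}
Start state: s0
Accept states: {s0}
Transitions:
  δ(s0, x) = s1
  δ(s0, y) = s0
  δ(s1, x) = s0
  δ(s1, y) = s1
Testing a few strings:
  'yx' → reject
  'yy' → accept
  'yxx' → accept
  'xx' → accept
State roles: s0=even number of x's so far; s1=odd number of x's so far
All strings over {x,y} with an even number of x's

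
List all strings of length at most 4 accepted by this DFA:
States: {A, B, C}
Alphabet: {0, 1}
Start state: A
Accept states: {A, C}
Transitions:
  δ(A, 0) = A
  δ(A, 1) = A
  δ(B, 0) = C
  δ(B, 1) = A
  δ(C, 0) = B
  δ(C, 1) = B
ε, 0, 1, 00, 01, 10, 11, 000, 001, 010, 011, 100, 101, 110, 111, 0000, 0001, 0010, 0011, 0100, 0101, 0110, 0111, 1000, 1001, 1010, 1011, 1100, 1101, 1110, 1111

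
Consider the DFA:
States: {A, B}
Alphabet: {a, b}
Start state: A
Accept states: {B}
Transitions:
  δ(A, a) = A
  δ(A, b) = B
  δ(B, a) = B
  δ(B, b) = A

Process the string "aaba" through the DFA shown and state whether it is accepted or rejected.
Processing string "aaba":
  A --a--> A
  A --a--> A
  A --b--> B
  B --a--> B
Final state: B
Accept states: {B}
Yes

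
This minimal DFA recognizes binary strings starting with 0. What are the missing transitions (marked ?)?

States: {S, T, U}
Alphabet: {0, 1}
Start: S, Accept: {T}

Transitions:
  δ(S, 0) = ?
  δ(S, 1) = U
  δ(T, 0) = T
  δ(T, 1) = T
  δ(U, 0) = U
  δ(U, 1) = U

From the language and accept set, identify what each state tracks — S: no input read; T: started with 0; U: started with 1 (dead).
Each missing δ(q, a) is the state matching the new tracked value after reading a.
δ(S, 0) = T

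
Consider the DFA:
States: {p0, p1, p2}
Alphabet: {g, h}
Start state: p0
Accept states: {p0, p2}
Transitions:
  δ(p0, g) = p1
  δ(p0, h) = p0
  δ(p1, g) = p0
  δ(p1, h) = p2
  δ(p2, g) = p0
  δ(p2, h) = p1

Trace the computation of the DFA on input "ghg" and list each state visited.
read 'g': p0 → p1
  read 'h': p1 → p2
  read 'g': p2 → p0
p0 -> p1 -> p2 -> p0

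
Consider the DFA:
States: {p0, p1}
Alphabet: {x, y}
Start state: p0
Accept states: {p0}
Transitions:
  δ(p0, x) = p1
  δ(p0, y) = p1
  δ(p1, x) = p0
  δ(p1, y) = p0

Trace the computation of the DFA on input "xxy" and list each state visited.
read 'x': p0 → p1
  read 'x': p1 → p0
  read 'y': p0 → p1
p0 -> p1 -> p0 -> p1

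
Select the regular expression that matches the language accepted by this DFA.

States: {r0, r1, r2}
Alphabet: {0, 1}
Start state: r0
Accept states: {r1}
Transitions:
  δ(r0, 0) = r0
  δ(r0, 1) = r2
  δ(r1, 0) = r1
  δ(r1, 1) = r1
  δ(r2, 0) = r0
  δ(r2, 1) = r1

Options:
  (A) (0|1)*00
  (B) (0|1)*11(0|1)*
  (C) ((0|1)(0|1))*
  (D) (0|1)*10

Check each option against the DFA on short strings; one disagreement eliminates an option:
  (A) (0|1)*00: on '00' the DFA goes r0 → r0 → r0 and rejects (r0 ∉ Accept), but the regex matches it → eliminate
  (B) (0|1)*11(0|1)*: agrees with the DFA on every string of length ≤ 6
  (C) ((0|1)(0|1))*: on ε the DFA stays in r0 and rejects (r0 ∉ Accept), but the regex matches it → eliminate
  (D) (0|1)*10: on '10' the DFA goes r0 → r2 → r0 and rejects (r0 ∉ Accept), but the regex matches it → eliminate
Only (B) is consistent with the DFA.
(B) (0|1)*11(0|1)*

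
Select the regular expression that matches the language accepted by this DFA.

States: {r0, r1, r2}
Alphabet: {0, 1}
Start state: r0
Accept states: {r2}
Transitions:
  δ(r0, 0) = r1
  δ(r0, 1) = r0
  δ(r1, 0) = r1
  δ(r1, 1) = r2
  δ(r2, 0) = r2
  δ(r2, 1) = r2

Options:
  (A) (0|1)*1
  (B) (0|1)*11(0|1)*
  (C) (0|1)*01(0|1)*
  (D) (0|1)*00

Check each option against the DFA on short strings; one disagreement eliminates an option:
  (A) (0|1)*1: on '1' the DFA goes r0 → r0 and rejects (r0 ∉ Accept), but the regex matches it → eliminate
  (B) (0|1)*11(0|1)*: on '01' the DFA goes r0 → r1 → r2 and accepts (r2 ∈ Accept), but the regex does not match it → eliminate
  (C) (0|1)*01(0|1)*: agrees with the DFA on every string of length ≤ 6
  (D) (0|1)*00: on '00' the DFA goes r0 → r1 → r1 and rejects (r1 ∉ Accept), but the regex matches it → eliminate
Only (C) is consistent with the DFA.
(C) (0|1)*01(0|1)*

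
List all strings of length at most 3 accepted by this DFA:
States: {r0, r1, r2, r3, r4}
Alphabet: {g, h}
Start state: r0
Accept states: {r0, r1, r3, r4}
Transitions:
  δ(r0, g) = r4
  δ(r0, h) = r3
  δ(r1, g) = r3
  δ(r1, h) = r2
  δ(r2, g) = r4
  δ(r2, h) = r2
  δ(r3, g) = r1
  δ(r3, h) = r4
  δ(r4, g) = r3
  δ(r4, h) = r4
ε, g, h, gg, gh, hg, hh, ggg, ggh, ghg, ghh, hgg, hhg, hhh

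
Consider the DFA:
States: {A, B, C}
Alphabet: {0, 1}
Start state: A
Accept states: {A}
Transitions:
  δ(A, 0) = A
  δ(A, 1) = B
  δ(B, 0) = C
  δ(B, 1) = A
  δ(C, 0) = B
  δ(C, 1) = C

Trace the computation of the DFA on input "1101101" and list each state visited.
read '1': A → B
  read '1': B → A
  read '0': A → A
  read '1': A → B
  read '1': B → A
  read '0': A → A
  read '1': A → B
A -> B -> A -> A -> B -> A -> A -> B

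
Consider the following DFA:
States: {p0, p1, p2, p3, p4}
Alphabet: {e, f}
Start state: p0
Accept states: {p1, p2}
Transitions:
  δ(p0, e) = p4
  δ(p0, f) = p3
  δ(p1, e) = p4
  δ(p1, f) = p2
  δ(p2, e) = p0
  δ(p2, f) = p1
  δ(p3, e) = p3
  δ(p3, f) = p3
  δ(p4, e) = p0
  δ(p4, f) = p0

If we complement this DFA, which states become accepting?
Complement accept states = All states \ Original accept states
= {p0, p1, p2, p3, p4} \ {p1, p2}
{p0, p3, p4}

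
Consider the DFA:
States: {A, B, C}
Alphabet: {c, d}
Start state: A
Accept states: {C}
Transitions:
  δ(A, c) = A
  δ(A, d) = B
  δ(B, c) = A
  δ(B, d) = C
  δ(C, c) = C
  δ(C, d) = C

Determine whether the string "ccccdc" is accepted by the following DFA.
Processing string "ccccdc":
  A --c--> A
  A --c--> A
  A --c--> A
  A --c--> A
  A --d--> B
  B --c--> A
Final state: A
Accept states: {C}
No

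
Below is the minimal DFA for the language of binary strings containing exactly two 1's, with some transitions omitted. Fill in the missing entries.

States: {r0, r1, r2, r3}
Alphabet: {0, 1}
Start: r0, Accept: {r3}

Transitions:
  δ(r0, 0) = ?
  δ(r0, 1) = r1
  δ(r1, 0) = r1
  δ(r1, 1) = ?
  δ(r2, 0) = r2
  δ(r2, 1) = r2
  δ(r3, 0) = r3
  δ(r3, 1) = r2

From the language and accept set, identify what each state tracks — r0: zero 1's; r1: one 1; r2: ≥ three 1's (dead); r3: two 1's.
Each missing δ(q, a) is the state matching the new tracked value after reading a.
δ(r0, 0) = r0; δ(r1, 1) = r3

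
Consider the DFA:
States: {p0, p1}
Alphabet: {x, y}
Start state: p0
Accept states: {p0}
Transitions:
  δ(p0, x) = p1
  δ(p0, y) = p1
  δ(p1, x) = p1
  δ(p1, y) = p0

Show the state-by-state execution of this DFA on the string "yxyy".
read 'y': p0 → p1
  read 'x': p1 → p1
  read 'y': p1 → p0
  read 'y': p0 → p1
p0 -> p1 -> p1 -> p0 -> p1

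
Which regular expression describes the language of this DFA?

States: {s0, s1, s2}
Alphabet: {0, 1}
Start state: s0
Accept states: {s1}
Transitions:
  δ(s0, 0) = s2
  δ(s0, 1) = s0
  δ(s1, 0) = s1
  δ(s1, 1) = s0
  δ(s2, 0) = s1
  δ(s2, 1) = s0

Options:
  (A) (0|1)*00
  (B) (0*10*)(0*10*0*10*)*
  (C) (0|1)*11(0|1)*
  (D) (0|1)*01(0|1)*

Check each option against the DFA on short strings; one disagreement eliminates an option:
  (A) (0|1)*00: agrees with the DFA on every string of length ≤ 6
  (B) (0*10*)(0*10*0*10*)*: on '1' the DFA goes s0 → s0 and rejects (s0 ∉ Accept), but the regex matches it → eliminate
  (C) (0|1)*11(0|1)*: on '00' the DFA goes s0 → s2 → s1 and accepts (s1 ∈ Accept), but the regex does not match it → eliminate
  (D) (0|1)*01(0|1)*: on '00' the DFA goes s0 → s2 → s1 and accepts (s1 ∈ Accept), but the regex does not match it → eliminate
Only (A) is consistent with the DFA.
(A) (0|1)*00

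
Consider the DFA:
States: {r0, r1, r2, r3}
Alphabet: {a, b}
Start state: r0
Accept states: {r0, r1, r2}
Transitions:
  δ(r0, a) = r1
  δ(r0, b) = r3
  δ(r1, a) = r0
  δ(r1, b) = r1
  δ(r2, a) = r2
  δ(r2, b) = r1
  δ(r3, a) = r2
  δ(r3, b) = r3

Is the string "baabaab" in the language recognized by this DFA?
Processing string "baabaab":
  r0 --b--> r3
  r3 --a--> r2
  r2 --a--> r2
  r2 --b--> r1
  r1 --a--> r0
  r0 --a--> r1
  r1 --b--> r1
Final state: r1
Accept states: {r0, r1, r2}
Yes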